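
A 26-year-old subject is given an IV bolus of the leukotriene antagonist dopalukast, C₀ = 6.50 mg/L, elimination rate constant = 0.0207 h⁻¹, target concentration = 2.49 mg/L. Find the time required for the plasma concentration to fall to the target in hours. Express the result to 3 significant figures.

t = ln(C₀ / C) / k = ln(6.500 / 2.49) / 0.02070
  = ln(2.610) / 0.02070 = 0.9594 / 0.02070 = 46.35 h

46.4 h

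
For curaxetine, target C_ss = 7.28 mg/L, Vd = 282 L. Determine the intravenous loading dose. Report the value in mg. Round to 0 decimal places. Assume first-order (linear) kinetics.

LD = Css × Vd = 7.28 × 282 = 2053 mg

2053 mg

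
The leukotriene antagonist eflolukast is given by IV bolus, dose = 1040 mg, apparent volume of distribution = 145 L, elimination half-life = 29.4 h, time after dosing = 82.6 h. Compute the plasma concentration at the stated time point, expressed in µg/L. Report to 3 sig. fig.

1020 µg/L

C₀ = Dose / Vd = 1040 / 145 = 7.172 mg/L
k = ln2 / t½ = 0.693147 / 29.4 = 0.02358 h⁻¹
C = C₀ · e^(−k·t) = 7.172 × e^(−0.02358 × 82.6)
  = 7.172 × 0.1426 = 1.023 mg/L
Convert: 1.023 mg/L × 1000 = 1023 µg/L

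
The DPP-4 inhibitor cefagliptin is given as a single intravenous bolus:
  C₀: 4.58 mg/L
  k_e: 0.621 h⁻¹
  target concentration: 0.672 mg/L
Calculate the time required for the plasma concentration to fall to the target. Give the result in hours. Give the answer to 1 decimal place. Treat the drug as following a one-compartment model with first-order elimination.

t = ln(C₀ / C) / k = ln(4.580 / 0.672) / 0.6210
  = ln(6.815) / 0.6210 = 1.919 / 0.6210 = 3.090 h

3.1 h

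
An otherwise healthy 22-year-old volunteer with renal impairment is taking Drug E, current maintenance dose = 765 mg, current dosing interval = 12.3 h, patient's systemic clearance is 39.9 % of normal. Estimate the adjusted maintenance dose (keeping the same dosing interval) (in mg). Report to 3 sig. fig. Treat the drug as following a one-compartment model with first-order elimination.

305 mg

To keep the same average steady-state level, dosing rate must scale with clearance.
CL ratio = 39.9 / 100 = 0.3990
New dose (same interval) = 765 × 0.3990 = 305.2 mg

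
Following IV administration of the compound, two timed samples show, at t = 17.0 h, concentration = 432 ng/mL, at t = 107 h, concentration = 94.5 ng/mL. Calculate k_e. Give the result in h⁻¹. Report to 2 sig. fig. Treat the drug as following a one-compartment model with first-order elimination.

0.017 h⁻¹

k = ln(C₁/C₂) / (t₂ − t₁) = ln(432/94.5) / (107 − 17.0)
  = 1.520 / 90.00 = 0.01689 h⁻¹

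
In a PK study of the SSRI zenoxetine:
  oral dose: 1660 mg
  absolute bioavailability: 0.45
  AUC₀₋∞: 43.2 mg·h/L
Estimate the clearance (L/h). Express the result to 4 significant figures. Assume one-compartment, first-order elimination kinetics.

17.29 L/h

CL = F·Dose / AUC = 0.45 × 1660 / 43.2 = 17.29 L/h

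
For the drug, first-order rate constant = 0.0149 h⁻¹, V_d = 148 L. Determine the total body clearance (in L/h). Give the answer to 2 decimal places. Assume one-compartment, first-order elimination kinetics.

CL = k × Vd = 0.0149 × 148 = 2.205 L/h

2.21 L/h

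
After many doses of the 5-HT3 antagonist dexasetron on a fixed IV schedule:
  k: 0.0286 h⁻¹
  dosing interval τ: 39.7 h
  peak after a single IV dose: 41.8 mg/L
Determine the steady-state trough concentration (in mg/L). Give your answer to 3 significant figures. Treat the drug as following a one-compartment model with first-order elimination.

19.8 mg/L

e^(−kτ) = e^(−0.02860 × 39.7) = 0.3213
Accumulation ratio R = 1 / (1 − e^(−kτ)) = 1 / (1 − 0.3213) = 1.473
Steady-state trough = C₀ × R × e^(−kτ) = 41.8 × 1.473 × 0.3213 = 19.78 mg/L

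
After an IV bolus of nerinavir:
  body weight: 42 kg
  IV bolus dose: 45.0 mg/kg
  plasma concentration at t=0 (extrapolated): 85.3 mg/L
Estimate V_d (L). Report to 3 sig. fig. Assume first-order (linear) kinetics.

Dose = 45.0 × 42 = 1890 mg
Vd = Dose / C₀ = 1890 / 85.3 = 22.16 L

22.2 L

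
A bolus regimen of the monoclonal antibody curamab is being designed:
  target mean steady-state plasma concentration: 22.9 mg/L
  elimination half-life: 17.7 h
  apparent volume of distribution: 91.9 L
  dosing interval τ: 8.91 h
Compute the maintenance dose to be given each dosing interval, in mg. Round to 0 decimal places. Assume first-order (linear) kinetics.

734 mg

k = ln2 / t½ = 0.693147 / 17.7 = 0.03916 h⁻¹
CL = k × Vd = 0.03916 × 91.9 = 3.599 L/h
At steady state, Dose/τ = Css × CL.
Dose = Css × CL × τ = 22.9 × 3.599 × 8.91 = 734.3 mg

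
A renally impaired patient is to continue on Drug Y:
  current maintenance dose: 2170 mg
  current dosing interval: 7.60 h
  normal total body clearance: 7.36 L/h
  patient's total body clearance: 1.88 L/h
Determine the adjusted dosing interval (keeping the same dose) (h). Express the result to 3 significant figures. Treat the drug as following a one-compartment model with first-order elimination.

29.8 h

To keep the same average steady-state level, dosing rate must scale with clearance.
CL ratio = 1.88 / 7.36 = 0.2554
New interval (same dose) = 7.60 / 0.2554 = 29.76 h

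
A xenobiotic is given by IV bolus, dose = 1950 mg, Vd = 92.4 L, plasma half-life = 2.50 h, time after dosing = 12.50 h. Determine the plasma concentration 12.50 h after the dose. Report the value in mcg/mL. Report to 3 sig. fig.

C₀ = Dose / Vd = 1950 / 92.4 = 21.10 mg/L
k = ln2 / t½ = 0.693147 / 2.50 = 0.2773 h⁻¹
t / t½ = 12.50 / 2.50 = 5 half-lives
C = C₀ × (1/2)^5 = 21.10 × 0.03125 = 0.6594 mg/L
(0.6594 mg/L = 0.6594 mcg/mL)

0.659 mcg/mL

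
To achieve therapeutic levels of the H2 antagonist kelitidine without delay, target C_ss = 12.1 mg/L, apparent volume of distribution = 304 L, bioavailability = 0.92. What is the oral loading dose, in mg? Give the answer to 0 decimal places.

3998 mg

LD = Css × Vd / F = 12.1 × 304 / 0.92 = 3998 mg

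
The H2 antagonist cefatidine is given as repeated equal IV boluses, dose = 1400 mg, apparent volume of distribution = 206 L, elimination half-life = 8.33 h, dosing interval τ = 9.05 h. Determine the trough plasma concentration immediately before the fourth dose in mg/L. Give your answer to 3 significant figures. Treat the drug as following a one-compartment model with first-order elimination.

C₀ per dose = Dose / Vd = 1400 / 206 = 6.796 mg/L
k = ln2 / t½ = 0.693147 / 8.33 = 0.08321 h⁻¹
Fraction remaining after one interval: r = e^(−kτ) = e^(−0.08321 × 9.05) = 0.4709
Before dose 4, 3 doses have been given (aged 1τ, 2τ, 3τ).
C_trough = C₀ × (r + r² + … + r^3) = C₀ × r(1−r^3)/(1−r)
        = 6.796 × 0.4709 × (1 − 0.1044) / (1 − 0.4709) = 5.417 mg/L

5.42 mg/L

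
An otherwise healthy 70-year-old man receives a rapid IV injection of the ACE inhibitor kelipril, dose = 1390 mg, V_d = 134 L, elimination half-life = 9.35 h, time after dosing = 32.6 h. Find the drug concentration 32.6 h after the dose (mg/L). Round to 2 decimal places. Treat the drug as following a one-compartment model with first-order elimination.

0.93 mg/L

C₀ = Dose / Vd = 1390 / 134 = 10.37 mg/L
k = ln2 / t½ = 0.693147 / 9.35 = 0.07413 h⁻¹
C = C₀ · e^(−k·t) = 10.37 × e^(−0.07413 × 32.6)
  = 10.37 × 0.08922 = 0.9252 mg/L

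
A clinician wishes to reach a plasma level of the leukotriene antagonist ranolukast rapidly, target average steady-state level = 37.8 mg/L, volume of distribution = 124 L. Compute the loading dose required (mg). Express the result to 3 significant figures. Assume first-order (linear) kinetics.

4690 mg

LD = Css × Vd = 37.8 × 124 = 4687 mg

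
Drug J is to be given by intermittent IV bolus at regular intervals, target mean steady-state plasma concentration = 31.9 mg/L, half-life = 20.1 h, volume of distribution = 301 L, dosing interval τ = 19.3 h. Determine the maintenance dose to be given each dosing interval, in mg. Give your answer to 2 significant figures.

6400 mg

k = ln2 / t½ = 0.693147 / 20.1 = 0.03448 h⁻¹
CL = k × Vd = 0.03448 × 301 = 10.38 L/h
At steady state, Dose/τ = Css × CL.
Dose = Css × CL × τ = 31.9 × 10.38 × 19.3 = 6391 mg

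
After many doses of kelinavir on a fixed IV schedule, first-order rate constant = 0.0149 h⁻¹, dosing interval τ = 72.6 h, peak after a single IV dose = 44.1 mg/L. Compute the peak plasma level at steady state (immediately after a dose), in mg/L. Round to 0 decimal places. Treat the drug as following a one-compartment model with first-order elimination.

67 mg/L

e^(−kτ) = e^(−0.01490 × 72.6) = 0.3390
Accumulation ratio R = 1 / (1 − e^(−kτ)) = 1 / (1 − 0.3390) = 1.513
Steady-state peak = C₀ × R = 44.1 × 1.513 = 66.72 mg/L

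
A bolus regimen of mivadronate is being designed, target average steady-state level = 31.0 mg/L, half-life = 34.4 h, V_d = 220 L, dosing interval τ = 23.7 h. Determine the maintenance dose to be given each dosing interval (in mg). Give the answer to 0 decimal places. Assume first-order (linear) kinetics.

k = ln2 / t½ = 0.693147 / 34.4 = 0.02015 h⁻¹
CL = k × Vd = 0.02015 × 220 = 4.433 L/h
At steady state, Dose/τ = Css × CL.
Dose = Css × CL × τ = 31.0 × 4.433 × 23.7 = 3257 mg

3257 mg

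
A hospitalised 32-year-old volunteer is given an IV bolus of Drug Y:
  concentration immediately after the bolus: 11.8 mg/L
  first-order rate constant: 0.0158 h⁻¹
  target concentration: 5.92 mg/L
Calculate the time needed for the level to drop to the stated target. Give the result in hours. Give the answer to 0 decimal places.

t = ln(C₀ / C) / k = ln(11.80 / 5.92) / 0.01580
  = ln(1.993) / 0.01580 = 0.6896 / 0.01580 = 43.65 h

44 h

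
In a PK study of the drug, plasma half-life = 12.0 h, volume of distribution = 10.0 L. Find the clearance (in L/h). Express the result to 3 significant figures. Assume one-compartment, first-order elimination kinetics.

0.578 L/h

k = ln2 / t½ = 0.693147 / 12.0 = 0.05776 h⁻¹
CL = k × Vd = 0.05776 × 10.0 = 0.5776 L/h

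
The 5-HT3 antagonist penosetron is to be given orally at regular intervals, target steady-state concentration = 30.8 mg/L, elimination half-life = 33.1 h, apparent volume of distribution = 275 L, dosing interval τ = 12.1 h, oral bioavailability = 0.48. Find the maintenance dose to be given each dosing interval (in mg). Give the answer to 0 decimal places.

4471 mg

k = ln2 / t½ = 0.693147 / 33.1 = 0.02094 h⁻¹
CL = k × Vd = 0.02094 × 275 = 5.759 L/h
At steady state, F × (Dose/τ) = Css × CL.
Dose = Css × CL × τ / F = 30.8 × 5.759 × 12.1 / 0.48 = 4471 mg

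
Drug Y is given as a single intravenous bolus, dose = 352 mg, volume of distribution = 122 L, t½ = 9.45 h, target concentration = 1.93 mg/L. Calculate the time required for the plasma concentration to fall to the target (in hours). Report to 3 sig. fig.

C₀ = Dose / Vd = 352.0 / 122 = 2.885 mg/L
k = ln2 / t½ = 0.693147 / 9.45 = 0.07335 h⁻¹
t = ln(C₀ / C) / k = ln(2.885 / 1.93) / 0.07335
  = ln(1.495) / 0.07335 = 0.4021 / 0.07335 = 5.482 h

5.48 h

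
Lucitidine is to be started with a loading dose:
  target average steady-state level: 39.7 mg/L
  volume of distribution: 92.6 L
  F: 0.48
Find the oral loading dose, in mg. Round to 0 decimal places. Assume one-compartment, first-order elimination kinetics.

LD = Css × Vd / F = 39.7 × 92.6 / 0.48 = 7659 mg

7659 mg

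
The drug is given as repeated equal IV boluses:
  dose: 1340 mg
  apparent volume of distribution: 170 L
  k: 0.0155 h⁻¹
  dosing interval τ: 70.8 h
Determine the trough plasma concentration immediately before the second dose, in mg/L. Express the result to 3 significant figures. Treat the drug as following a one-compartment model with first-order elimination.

C₀ per dose = Dose / Vd = 1340 / 170 = 7.882 mg/L
Fraction remaining after one interval: r = e^(−kτ) = e^(−0.01550 × 70.8) = 0.3337
Before dose 2, 1 dose has been given (aged 1τ).
C_trough = C₀ × r = 7.882 × 0.3337 = 2.630 mg/L

2.63 mg/L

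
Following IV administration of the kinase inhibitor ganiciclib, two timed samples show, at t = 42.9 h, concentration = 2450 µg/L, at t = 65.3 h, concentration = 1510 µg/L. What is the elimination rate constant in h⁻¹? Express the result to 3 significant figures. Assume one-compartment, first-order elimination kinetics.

k = ln(C₁/C₂) / (t₂ − t₁) = ln(2450/1510) / (65.3 − 42.9)
  = 0.4840 / 22.40 = 0.02161 h⁻¹

0.0216 h⁻¹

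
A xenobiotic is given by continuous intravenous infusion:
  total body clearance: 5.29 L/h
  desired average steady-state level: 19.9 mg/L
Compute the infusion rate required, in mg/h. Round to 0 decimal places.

At steady state, infusion rate R₀ = Css × CL = 19.9 × 5.290 = 105.3 mg/h

105 mg/h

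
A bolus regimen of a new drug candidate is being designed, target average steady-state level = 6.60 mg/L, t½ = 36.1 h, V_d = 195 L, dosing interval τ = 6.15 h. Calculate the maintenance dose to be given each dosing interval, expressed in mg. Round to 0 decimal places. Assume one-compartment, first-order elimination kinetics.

k = ln2 / t½ = 0.693147 / 36.1 = 0.01920 h⁻¹
CL = k × Vd = 0.01920 × 195 = 3.744 L/h
At steady state, Dose/τ = Css × CL.
Dose = Css × CL × τ = 6.60 × 3.744 × 6.15 = 152.0 mg

152 mg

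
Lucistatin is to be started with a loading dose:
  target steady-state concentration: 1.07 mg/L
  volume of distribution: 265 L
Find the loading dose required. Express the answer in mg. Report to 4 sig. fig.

LD = Css × Vd = 1.07 × 265 = 283.6 mg

283.6 mg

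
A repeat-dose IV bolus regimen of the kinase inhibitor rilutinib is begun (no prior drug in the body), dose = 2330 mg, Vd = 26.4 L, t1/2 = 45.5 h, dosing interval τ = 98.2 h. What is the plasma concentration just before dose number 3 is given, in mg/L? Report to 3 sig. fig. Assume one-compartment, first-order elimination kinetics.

24.2 mg/L

C₀ per dose = Dose / Vd = 2330 / 26.4 = 88.26 mg/L
k = ln2 / t½ = 0.693147 / 45.5 = 0.01523 h⁻¹
Fraction remaining after one interval: r = e^(−kτ) = e^(−0.01523 × 98.2) = 0.2241
Before dose 3, 2 doses have been given (aged 1τ, 2τ).
C_trough = C₀ × (r + r²) = 88.26 × (0.2241 + 0.05022) = 24.21 mg/L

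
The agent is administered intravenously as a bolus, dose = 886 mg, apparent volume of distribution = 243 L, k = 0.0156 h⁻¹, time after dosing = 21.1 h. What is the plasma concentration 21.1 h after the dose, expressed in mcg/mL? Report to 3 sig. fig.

C₀ = Dose / Vd = 886.0 / 243 = 3.646 mg/L
C = C₀ · e^(−k·t) = 3.646 × e^(−0.01560 × 21.1)
  = 3.646 × 0.7195 = 2.623 mg/L
(2.623 mg/L = 2.623 mcg/mL)

2.62 mcg/mL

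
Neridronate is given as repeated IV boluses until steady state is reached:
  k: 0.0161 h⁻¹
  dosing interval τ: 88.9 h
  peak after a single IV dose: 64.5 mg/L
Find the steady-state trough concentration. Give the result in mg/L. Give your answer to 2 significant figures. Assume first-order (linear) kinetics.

e^(−kτ) = e^(−0.01610 × 88.9) = 0.2390
Accumulation ratio R = 1 / (1 − e^(−kτ)) = 1 / (1 − 0.2390) = 1.314
Steady-state trough = C₀ × R × e^(−kτ) = 64.5 × 1.314 × 0.2390 = 20.26 mg/L

20 mg/L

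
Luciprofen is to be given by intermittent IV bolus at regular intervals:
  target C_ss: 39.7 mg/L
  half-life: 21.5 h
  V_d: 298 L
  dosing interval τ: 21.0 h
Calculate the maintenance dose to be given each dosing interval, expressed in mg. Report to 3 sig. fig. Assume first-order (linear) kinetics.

8010 mg

k = ln2 / t½ = 0.693147 / 21.5 = 0.03224 h⁻¹
CL = k × Vd = 0.03224 × 298 = 9.608 L/h
At steady state, Dose/τ = Css × CL.
Dose = Css × CL × τ = 39.7 × 9.608 × 21.0 = 8010 mg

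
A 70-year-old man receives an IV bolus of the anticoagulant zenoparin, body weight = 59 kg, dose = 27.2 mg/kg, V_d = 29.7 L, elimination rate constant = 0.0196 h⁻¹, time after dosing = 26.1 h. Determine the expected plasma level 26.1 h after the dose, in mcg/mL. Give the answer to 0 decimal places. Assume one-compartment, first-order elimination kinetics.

Total dose = 27.2 × 59 = 1605 mg
C₀ = Dose / Vd = 1605 / 29.7 = 54.04 mg/L
C = C₀ · e^(−k·t) = 54.04 × e^(−0.01960 × 26.1)
  = 54.04 × 0.5996 = 32.40 mg/L
(32.40 mg/L = 32.40 mcg/mL)

32 mcg/mL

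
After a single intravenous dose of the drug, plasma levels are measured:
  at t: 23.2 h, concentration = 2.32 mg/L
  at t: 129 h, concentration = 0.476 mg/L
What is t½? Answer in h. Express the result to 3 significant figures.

46.3 h

k = ln(C₁/C₂) / (t₂ − t₁) = ln(2.32/0.476) / (129 − 23.2)
  = 1.584 / 105.8 = 0.01497 h⁻¹
t½ = ln2 / k = 0.693147 / 0.01497 = 46.30 h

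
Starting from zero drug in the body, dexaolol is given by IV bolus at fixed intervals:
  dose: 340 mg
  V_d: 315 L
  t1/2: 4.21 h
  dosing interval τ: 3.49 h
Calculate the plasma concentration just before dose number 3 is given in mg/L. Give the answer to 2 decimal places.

0.95 mg/L

C₀ per dose = Dose / Vd = 340 / 315 = 1.079 mg/L
k = ln2 / t½ = 0.693147 / 4.21 = 0.1646 h⁻¹
Fraction remaining after one interval: r = e^(−kτ) = e^(−0.1646 × 3.49) = 0.5630
Before dose 3, 2 doses have been given (aged 1τ, 2τ).
C_trough = C₀ × (r + r²) = 1.079 × (0.5630 + 0.3170) = 0.9495 mg/L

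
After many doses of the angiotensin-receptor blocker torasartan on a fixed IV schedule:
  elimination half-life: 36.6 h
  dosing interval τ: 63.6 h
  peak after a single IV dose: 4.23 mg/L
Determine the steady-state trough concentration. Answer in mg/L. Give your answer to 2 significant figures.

1.8 mg/L

k = ln2 / t½ = 0.693147 / 36.6 = 0.01894 h⁻¹
e^(−kτ) = e^(−0.01894 × 63.6) = 0.2998
Accumulation ratio R = 1 / (1 − e^(−kτ)) = 1 / (1 − 0.2998) = 1.428
Steady-state trough = C₀ × R × e^(−kτ) = 4.23 × 1.428 × 0.2998 = 1.811 mg/L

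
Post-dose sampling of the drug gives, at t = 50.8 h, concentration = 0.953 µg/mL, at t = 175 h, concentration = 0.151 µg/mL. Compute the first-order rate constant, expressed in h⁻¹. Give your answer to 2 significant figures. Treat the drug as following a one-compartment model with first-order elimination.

0.015 h⁻¹

k = ln(C₁/C₂) / (t₂ − t₁) = ln(0.953/0.151) / (175 − 50.8)
  = 1.842 / 124.2 = 0.01483 h⁻¹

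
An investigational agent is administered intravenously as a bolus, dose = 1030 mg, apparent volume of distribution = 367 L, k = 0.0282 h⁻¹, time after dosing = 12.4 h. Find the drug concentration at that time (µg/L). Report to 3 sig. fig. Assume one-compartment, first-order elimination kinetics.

C₀ = Dose / Vd = 1030 / 367 = 2.807 mg/L
C = C₀ · e^(−k·t) = 2.807 × e^(−0.02820 × 12.4)
  = 2.807 × 0.7049 = 1.979 mg/L
Convert: 1.979 mg/L × 1000 = 1979 µg/L

1980 µg/L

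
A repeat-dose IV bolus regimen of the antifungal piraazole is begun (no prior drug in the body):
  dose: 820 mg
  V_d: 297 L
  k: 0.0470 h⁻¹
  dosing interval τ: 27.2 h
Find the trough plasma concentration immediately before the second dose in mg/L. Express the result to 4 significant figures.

0.7689 mg/L

C₀ per dose = Dose / Vd = 820 / 297 = 2.761 mg/L
Fraction remaining after one interval: r = e^(−kτ) = e^(−0.04700 × 27.2) = 0.2785
Before dose 2, 1 dose has been given (aged 1τ).
C_trough = C₀ × r = 2.761 × 0.2785 = 0.7689 mg/L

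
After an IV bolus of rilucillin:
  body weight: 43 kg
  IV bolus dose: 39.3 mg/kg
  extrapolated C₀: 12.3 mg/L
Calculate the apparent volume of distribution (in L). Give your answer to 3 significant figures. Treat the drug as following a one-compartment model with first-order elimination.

Dose = 39.3 × 43 = 1690 mg
Vd = Dose / C₀ = 1690 / 12.3 = 137.4 L

137 L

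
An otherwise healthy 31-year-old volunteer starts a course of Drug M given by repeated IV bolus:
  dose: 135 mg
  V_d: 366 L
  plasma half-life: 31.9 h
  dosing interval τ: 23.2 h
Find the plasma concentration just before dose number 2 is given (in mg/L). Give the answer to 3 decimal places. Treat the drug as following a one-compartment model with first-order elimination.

C₀ per dose = Dose / Vd = 135 / 366 = 0.3689 mg/L
k = ln2 / t½ = 0.693147 / 31.9 = 0.02173 h⁻¹
Fraction remaining after one interval: r = e^(−kτ) = e^(−0.02173 × 23.2) = 0.6040
Before dose 2, 1 dose has been given (aged 1τ).
C_trough = C₀ × r = 0.3689 × 0.6040 = 0.2228 mg/L

0.223 mg/L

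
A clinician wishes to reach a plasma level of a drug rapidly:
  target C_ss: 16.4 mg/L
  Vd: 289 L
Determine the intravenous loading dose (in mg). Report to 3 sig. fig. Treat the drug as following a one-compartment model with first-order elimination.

LD = Css × Vd = 16.4 × 289 = 4740 mg

4740 mg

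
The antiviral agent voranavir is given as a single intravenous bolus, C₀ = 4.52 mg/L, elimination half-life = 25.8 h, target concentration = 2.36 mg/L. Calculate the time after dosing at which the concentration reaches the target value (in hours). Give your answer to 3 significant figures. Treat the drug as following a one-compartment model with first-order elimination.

k = ln2 / t½ = 0.693147 / 25.8 = 0.02687 h⁻¹
t = ln(C₀ / C) / k = ln(4.520 / 2.36) / 0.02687
  = ln(1.915) / 0.02687 = 0.6497 / 0.02687 = 24.18 h

24.2 h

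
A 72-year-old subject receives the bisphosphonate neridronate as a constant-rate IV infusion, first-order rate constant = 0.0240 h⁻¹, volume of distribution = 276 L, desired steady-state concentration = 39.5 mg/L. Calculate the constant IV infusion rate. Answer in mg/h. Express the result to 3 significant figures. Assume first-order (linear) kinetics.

262 mg/h

CL = k × Vd = 0.02400 × 276 = 6.624 L/h
At steady state, infusion rate R₀ = Css × CL = 39.5 × 6.624 = 261.6 mg/h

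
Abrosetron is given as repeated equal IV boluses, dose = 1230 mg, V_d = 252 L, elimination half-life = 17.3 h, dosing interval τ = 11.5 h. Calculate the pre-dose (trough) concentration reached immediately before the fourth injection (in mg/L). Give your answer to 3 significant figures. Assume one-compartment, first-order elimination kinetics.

6.25 mg/L

C₀ per dose = Dose / Vd = 1230 / 252 = 4.881 mg/L
k = ln2 / t½ = 0.693147 / 17.3 = 0.04007 h⁻¹
Fraction remaining after one interval: r = e^(−kτ) = e^(−0.04007 × 11.5) = 0.6308
Before dose 4, 3 doses have been given (aged 1τ, 2τ, 3τ).
C_trough = C₀ × (r + r² + … + r^3) = C₀ × r(1−r^3)/(1−r)
        = 4.881 × 0.6308 × (1 − 0.2510) / (1 − 0.6308) = 6.246 mg/L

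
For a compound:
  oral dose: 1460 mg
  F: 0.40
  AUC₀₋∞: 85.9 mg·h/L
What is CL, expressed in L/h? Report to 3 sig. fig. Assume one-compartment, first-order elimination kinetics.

6.80 L/h

CL = F·Dose / AUC = 0.40 × 1460 / 85.9 = 6.799 L/h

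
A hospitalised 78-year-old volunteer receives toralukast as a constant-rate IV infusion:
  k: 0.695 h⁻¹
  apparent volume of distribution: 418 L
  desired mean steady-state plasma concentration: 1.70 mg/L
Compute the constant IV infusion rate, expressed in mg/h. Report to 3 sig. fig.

494 mg/h

CL = k × Vd = 0.6950 × 418 = 290.5 L/h
At steady state, infusion rate R₀ = Css × CL = 1.70 × 290.5 = 493.9 mg/h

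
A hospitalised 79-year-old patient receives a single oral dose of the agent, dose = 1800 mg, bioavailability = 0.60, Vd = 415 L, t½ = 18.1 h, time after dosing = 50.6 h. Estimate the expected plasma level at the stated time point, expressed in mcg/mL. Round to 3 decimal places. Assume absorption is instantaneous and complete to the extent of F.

Amount reaching circulation = F × Dose = 0.60 × 1800 = 1080 mg
C₀ = F·Dose / Vd = 1080 / 415 = 2.602 mg/L
k = ln2 / t½ = 0.693147 / 18.1 = 0.03830 h⁻¹
C = C₀ · e^(−k·t) = 2.602 × e^(−0.03830 × 50.6)
  = 2.602 × 0.1440 = 0.3747 mg/L
(0.3747 mg/L = 0.3747 mcg/mL)

0.375 mcg/mL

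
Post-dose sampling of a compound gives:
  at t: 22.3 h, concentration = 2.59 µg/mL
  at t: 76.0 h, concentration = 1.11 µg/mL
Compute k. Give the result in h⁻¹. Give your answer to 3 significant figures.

k = ln(C₁/C₂) / (t₂ − t₁) = ln(2.59/1.11) / (76.0 − 22.3)
  = 0.8473 / 53.70 = 0.01578 h⁻¹

0.0158 h⁻¹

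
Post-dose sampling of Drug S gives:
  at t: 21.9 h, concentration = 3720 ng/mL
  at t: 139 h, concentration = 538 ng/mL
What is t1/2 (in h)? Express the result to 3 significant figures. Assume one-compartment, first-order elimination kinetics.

k = ln(C₁/C₂) / (t₂ − t₁) = ln(3720/538) / (139 − 21.9)
  = 1.934 / 117.1 = 0.01652 h⁻¹
t½ = ln2 / k = 0.693147 / 0.01652 = 41.96 h

42.0 h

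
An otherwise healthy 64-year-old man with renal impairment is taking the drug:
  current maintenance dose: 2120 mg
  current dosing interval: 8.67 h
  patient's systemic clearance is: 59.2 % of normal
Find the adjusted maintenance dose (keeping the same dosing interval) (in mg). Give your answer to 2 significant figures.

To keep the same average steady-state level, dosing rate must scale with clearance.
CL ratio = 59.2 / 100 = 0.5920
New dose (same interval) = 2120 × 0.5920 = 1255 mg

1300 mg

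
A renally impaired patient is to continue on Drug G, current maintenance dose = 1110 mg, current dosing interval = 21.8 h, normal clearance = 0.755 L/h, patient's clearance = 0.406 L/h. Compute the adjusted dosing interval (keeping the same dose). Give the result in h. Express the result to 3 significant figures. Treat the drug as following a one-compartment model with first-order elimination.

40.5 h

To keep the same average steady-state level, dosing rate must scale with clearance.
CL ratio = 0.406 / 0.755 = 0.5377
New interval (same dose) = 21.8 / 0.5377 = 40.54 h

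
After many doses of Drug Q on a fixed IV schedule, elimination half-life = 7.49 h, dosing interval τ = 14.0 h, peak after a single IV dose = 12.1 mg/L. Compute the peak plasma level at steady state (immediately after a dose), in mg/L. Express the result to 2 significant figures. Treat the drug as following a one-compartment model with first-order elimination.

k = ln2 / t½ = 0.693147 / 7.49 = 0.09254 h⁻¹
e^(−kτ) = e^(−0.09254 × 14.0) = 0.2737
Accumulation ratio R = 1 / (1 − e^(−kτ)) = 1 / (1 − 0.2737) = 1.377
Steady-state peak = C₀ × R = 12.1 × 1.377 = 16.66 mg/L

17 mg/L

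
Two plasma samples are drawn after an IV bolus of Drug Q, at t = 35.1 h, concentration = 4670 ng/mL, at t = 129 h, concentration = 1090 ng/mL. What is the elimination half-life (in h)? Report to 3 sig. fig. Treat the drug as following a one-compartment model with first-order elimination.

44.7 h

k = ln(C₁/C₂) / (t₂ − t₁) = ln(4670/1090) / (129 − 35.1)
  = 1.455 / 93.90 = 0.01550 h⁻¹
t½ = ln2 / k = 0.693147 / 0.01550 = 44.72 h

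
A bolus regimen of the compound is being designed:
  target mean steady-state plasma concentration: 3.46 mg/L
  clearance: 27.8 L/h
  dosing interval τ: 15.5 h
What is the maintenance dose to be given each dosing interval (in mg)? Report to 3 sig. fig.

At steady state, Dose/τ = Css × CL.
Dose = Css × CL × τ = 3.46 × 27.80 × 15.5 = 1491 mg

1490 mg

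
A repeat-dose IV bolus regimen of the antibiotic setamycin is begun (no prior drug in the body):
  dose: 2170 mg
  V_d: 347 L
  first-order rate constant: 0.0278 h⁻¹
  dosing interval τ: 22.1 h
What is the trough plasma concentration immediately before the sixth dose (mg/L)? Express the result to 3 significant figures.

7.03 mg/L

C₀ per dose = Dose / Vd = 2170 / 347 = 6.254 mg/L
Fraction remaining after one interval: r = e^(−kτ) = e^(−0.02780 × 22.1) = 0.5410
Before dose 6, 5 doses have been given (aged 1τ, 2τ, 3τ, 4τ, 5τ).
C_trough = C₀ × (r + r² + … + r^5) = C₀ × r(1−r^5)/(1−r)
        = 6.254 × 0.5410 × (1 − 0.04634) / (1 − 0.5410) = 7.030 mg/L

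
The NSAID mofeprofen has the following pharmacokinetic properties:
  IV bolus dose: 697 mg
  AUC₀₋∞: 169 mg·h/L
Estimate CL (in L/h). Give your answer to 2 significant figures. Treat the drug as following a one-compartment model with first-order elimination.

4.1 L/h

CL = Dose / AUC = 697 / 169 = 4.124 L/h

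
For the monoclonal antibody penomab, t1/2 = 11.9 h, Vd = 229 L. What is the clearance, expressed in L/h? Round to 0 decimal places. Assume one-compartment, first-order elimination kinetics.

k = ln2 / t½ = 0.693147 / 11.9 = 0.05825 h⁻¹
CL = k × Vd = 0.05825 × 229 = 13.34 L/h

13 L/h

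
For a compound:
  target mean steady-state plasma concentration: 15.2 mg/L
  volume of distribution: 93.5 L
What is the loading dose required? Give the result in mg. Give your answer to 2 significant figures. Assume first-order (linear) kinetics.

1400 mg

LD = Css × Vd = 15.2 × 93.5 = 1421 mg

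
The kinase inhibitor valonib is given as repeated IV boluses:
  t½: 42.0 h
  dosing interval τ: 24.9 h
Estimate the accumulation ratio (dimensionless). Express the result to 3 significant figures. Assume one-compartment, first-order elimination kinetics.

2.97

k = ln2 / t½ = 0.693147 / 42.0 = 0.01650 h⁻¹
e^(−kτ) = e^(−0.01650 × 24.9) = 0.6631
Accumulation ratio R = 1 / (1 − e^(−kτ)) = 1 / (1 − 0.6631) = 2.968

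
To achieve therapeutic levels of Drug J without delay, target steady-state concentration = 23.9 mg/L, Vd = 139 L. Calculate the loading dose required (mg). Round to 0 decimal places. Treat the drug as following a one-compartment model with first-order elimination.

3322 mg

LD = Css × Vd = 23.9 × 139 = 3322 mg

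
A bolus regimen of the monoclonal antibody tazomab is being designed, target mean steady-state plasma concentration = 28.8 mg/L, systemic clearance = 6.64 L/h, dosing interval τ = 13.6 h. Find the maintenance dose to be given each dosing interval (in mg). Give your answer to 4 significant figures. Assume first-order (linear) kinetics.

2601 mg

At steady state, Dose/τ = Css × CL.
Dose = Css × CL × τ = 28.8 × 6.640 × 13.6 = 2601 mg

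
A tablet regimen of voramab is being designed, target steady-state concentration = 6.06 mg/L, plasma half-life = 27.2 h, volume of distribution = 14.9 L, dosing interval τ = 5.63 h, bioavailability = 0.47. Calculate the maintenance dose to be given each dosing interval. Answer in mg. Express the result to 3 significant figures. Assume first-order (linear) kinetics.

27.6 mg

k = ln2 / t½ = 0.693147 / 27.2 = 0.02548 h⁻¹
CL = k × Vd = 0.02548 × 14.9 = 0.3797 L/h
At steady state, F × (Dose/τ) = Css × CL.
Dose = Css × CL × τ / F = 6.06 × 0.3797 × 5.63 / 0.47 = 27.56 mg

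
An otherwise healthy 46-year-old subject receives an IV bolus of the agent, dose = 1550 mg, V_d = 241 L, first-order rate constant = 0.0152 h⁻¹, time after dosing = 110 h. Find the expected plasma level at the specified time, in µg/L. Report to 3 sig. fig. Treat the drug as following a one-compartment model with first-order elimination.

1210 µg/L

C₀ = Dose / Vd = 1550 / 241 = 6.432 mg/L
C = C₀ · e^(−k·t) = 6.432 × e^(−0.01520 × 110)
  = 6.432 × 0.1879 = 1.209 mg/L
Convert: 1.209 mg/L × 1000 = 1209 µg/L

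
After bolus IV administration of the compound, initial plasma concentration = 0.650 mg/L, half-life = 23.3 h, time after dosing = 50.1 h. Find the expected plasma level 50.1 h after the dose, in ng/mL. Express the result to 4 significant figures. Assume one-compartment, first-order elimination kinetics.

146.4 ng/mL

k = ln2 / t½ = 0.693147 / 23.3 = 0.02975 h⁻¹
C = C₀ · e^(−k·t) = 0.6500 × e^(−0.02975 × 50.1)
  = 0.6500 × 0.2253 = 0.1464 mg/L
Convert: 0.1464 mg/L × 1000 = 146.4 ng/mL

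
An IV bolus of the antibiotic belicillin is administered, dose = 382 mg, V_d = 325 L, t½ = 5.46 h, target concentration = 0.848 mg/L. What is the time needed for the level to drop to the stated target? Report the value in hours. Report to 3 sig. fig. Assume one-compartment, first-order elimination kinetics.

2.57 h

C₀ = Dose / Vd = 382.0 / 325 = 1.175 mg/L
k = ln2 / t½ = 0.693147 / 5.46 = 0.1270 h⁻¹
t = ln(C₀ / C) / k = ln(1.175 / 0.848) / 0.1270
  = ln(1.386) / 0.1270 = 0.3264 / 0.1270 = 2.570 h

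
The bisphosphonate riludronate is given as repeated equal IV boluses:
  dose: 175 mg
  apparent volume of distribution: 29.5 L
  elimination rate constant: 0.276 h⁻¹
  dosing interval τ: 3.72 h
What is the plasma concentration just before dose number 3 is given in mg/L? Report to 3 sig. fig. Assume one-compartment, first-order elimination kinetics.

C₀ per dose = Dose / Vd = 175 / 29.5 = 5.932 mg/L
Fraction remaining after one interval: r = e^(−kτ) = e^(−0.2760 × 3.72) = 0.3582
Before dose 3, 2 doses have been given (aged 1τ, 2τ).
C_trough = C₀ × (r + r²) = 5.932 × (0.3582 + 0.1283) = 2.886 mg/L

2.89 mg/L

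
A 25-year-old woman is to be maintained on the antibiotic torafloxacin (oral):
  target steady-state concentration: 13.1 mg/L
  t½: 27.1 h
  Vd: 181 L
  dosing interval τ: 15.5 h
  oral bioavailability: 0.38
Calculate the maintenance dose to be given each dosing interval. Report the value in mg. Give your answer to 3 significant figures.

2470 mg

k = ln2 / t½ = 0.693147 / 27.1 = 0.02558 h⁻¹
CL = k × Vd = 0.02558 × 181 = 4.630 L/h
At steady state, F × (Dose/τ) = Css × CL.
Dose = Css × CL × τ / F = 13.1 × 4.630 × 15.5 / 0.38 = 2474 mg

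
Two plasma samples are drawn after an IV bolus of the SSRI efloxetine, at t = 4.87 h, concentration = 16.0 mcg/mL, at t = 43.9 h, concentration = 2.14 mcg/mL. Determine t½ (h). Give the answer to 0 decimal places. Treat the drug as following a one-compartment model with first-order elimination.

13 h

k = ln(C₁/C₂) / (t₂ − t₁) = ln(16.0/2.14) / (43.9 − 4.87)
  = 2.012 / 39.03 = 0.05155 h⁻¹
t½ = ln2 / k = 0.693147 / 0.05155 = 13.45 h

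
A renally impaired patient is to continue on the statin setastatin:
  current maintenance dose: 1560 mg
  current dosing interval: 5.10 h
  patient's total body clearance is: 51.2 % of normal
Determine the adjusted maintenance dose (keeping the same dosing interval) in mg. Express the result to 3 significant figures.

To keep the same average steady-state level, dosing rate must scale with clearance.
CL ratio = 51.2 / 100 = 0.5120
New dose (same interval) = 1560 × 0.5120 = 798.7 mg

799 mg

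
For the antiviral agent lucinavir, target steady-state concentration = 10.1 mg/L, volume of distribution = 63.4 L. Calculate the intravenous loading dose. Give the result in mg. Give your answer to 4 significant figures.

640.3 mg

LD = Css × Vd = 10.1 × 63.4 = 640.3 mg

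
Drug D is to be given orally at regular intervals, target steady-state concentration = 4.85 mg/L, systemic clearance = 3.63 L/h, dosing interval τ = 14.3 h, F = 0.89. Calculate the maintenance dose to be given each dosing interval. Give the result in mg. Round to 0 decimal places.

283 mg

At steady state, F × (Dose/τ) = Css × CL.
Dose = Css × CL × τ / F = 4.85 × 3.630 × 14.3 / 0.89 = 282.9 mg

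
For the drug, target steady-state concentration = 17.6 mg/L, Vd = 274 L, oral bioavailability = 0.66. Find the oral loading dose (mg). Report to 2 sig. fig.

LD = Css × Vd / F = 17.6 × 274 / 0.66 = 7307 mg

7300 mg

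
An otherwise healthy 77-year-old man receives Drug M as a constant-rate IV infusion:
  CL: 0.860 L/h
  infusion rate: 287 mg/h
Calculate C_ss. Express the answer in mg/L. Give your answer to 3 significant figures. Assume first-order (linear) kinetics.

334 mg/L

At steady state Css = R₀ / CL = 287 / 0.8600 = 333.7 mg/L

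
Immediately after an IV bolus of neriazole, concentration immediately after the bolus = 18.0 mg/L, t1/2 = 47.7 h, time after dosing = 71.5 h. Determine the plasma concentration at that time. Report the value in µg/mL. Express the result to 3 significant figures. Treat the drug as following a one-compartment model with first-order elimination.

6.37 µg/mL

k = ln2 / t½ = 0.693147 / 47.7 = 0.01453 h⁻¹
C = C₀ · e^(−k·t) = 18.00 × e^(−0.01453 × 71.5)
  = 18.00 × 0.3538 = 6.368 mg/L
(6.368 mg/L = 6.368 µg/mL)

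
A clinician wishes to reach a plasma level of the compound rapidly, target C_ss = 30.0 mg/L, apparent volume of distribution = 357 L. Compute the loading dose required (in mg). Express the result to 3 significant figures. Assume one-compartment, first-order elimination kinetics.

LD = Css × Vd = 30.0 × 357 = 10710 mg

10700 mg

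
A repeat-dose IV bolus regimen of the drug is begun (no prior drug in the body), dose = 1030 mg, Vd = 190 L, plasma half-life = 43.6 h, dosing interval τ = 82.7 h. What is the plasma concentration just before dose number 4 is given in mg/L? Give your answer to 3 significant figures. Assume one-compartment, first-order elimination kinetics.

C₀ per dose = Dose / Vd = 1030 / 190 = 5.421 mg/L
k = ln2 / t½ = 0.693147 / 43.6 = 0.01590 h⁻¹
Fraction remaining after one interval: r = e^(−kτ) = e^(−0.01590 × 82.7) = 0.2685
Before dose 4, 3 doses have been given (aged 1τ, 2τ, 3τ).
C_trough = C₀ × (r + r² + … + r^3) = C₀ × r(1−r^3)/(1−r)
        = 5.421 × 0.2685 × (1 − 0.01936) / (1 − 0.2685) = 1.951 mg/L

1.95 mg/L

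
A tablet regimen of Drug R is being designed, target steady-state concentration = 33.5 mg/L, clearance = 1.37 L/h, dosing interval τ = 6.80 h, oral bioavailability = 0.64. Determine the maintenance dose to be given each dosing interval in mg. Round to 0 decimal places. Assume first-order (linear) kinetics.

At steady state, F × (Dose/τ) = Css × CL.
Dose = Css × CL × τ / F = 33.5 × 1.370 × 6.80 / 0.64 = 487.6 mg

488 mg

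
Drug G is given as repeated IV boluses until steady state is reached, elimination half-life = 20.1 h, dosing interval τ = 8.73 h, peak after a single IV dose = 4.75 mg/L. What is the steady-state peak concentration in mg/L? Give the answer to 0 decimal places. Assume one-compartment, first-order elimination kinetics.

18 mg/L

k = ln2 / t½ = 0.693147 / 20.1 = 0.03448 h⁻¹
e^(−kτ) = e^(−0.03448 × 8.73) = 0.7401
Accumulation ratio R = 1 / (1 − e^(−kτ)) = 1 / (1 − 0.7401) = 3.848
Steady-state peak = C₀ × R = 4.75 × 3.848 = 18.28 mg/L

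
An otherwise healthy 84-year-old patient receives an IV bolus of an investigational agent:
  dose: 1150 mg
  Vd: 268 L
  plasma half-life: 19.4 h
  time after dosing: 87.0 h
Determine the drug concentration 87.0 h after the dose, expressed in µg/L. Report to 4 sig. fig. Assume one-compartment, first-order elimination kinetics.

191.7 µg/L

C₀ = Dose / Vd = 1150 / 268 = 4.291 mg/L
k = ln2 / t½ = 0.693147 / 19.4 = 0.03573 h⁻¹
C = C₀ · e^(−k·t) = 4.291 × e^(−0.03573 × 87.0)
  = 4.291 × 0.04467 = 0.1917 mg/L
Convert: 0.1917 mg/L × 1000 = 191.7 µg/L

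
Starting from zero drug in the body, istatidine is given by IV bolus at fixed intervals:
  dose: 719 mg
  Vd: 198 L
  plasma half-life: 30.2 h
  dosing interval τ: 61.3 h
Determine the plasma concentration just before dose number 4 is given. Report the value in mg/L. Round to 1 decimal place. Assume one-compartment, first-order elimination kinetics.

1.2 mg/L

C₀ per dose = Dose / Vd = 719 / 198 = 3.631 mg/L
k = ln2 / t½ = 0.693147 / 30.2 = 0.02295 h⁻¹
Fraction remaining after one interval: r = e^(−kτ) = e^(−0.02295 × 61.3) = 0.2449
Before dose 4, 3 doses have been given (aged 1τ, 2τ, 3τ).
C_trough = C₀ × (r + r² + … + r^3) = C₀ × r(1−r^3)/(1−r)
        = 3.631 × 0.2449 × (1 − 0.01469) / (1 − 0.2449) = 1.160 mg/L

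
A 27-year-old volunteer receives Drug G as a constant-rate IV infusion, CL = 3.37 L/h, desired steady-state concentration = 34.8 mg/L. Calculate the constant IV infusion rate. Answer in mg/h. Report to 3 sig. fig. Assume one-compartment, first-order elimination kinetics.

At steady state, infusion rate R₀ = Css × CL = 34.8 × 3.370 = 117.3 mg/h

117 mg/h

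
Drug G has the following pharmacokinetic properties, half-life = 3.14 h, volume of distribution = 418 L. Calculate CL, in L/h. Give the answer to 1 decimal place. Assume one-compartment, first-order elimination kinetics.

92.3 L/h

k = ln2 / t½ = 0.693147 / 3.14 = 0.2207 h⁻¹
CL = k × Vd = 0.2207 × 418 = 92.25 L/h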